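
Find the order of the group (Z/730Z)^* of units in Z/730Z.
(Z/730Z)^* consists of the classes a with gcd(a, 730) = 1, so its order is φ(730). φ is multiplicative, with φ(p^e) = p^e − p^(e−1). Factorise 730 = 2 · 5 · 73. Then
  φ(730) = (2 − 1) · (5 − 1) · (73 − 1) = 1 · 4 · 72 = 288.
Thus |(Z/730Z)^*| = 288.

Final answer: |(Z/730Z)^*| = 288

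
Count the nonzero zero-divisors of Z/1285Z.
Z/1285Z has 260 nonzero zero-divisors

In Z/1285Z each nonzero element is either a unit (gcd with 1285 is 1) or a zero-divisor (gcd > 1). The number of units is φ(1285): factorise 1285 = 5 · 257, so φ(1285) = (5 − 1) · (257 − 1) = 4 · 256 = 1024. The nonzero elements number 1285 − 1 = 1284. Hence the nonzero zero-divisors number 1284 − 1024 = 260.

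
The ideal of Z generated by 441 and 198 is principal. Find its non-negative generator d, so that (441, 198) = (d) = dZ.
In the PID Z, (a, b) is generated by gcd(a, b). Compute gcd(441, 198) with the extended Euclidean algorithm, tracking rows (r, s, t) with s·441 + t·198 = r:
  row A: (441, 1, 0)   [1·441 + 0·198 = 441]
  row B: (198, 0, 1)   [0·441 + 1·198 = 198]
  441 = 2·198 + 45   → row C = row A − 2·row B = (45, 1, −2)   [check: 1·441 − 2·198 = 45]
  198 = 4·45 + 18   → row D = row B − 4·row C = (18, −4, 9)   [check: −4·441 + 9·198 = 18]
  45 = 2·18 + 9   → row E = row C − 2·row D = (9, 9, −20)   [check: 9·441 − 20·198 = 9]
  18 = 2·9 + 0   → remainder 0, stop. gcd = 9 (last nonzero row E).
So gcd(441, 198) = 9, with Bézout identity 9·441 − 20·198 = 9. Containment (⊇): the Bézout identity exhibits 9 as an element of (441, 198), giving (9) ⊆ (441, 198). Containment (⊆): since 9 | 441 and 9 | 198 (441 = 9·49, 198 = 9·22), every Z-linear combination of 441 and 198 is divisible by 9, so (441, 198) ⊆ (9). Therefore (441, 198) = (9), d = 9.

Final answer: (441, 198) = (9); d = 9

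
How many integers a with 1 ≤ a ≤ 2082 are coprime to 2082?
The number of a ∈ {1, ..., 2082} with gcd(a, 2082) = 1 is by definition Euler's totient φ(2082). φ is multiplicative, with φ(p^e) = p^e − p^(e−1). Factorise 2082 = 2 · 3 · 347. Then
  φ(2082) = (2 − 1) · (3 − 1) · (347 − 1) = 1 · 2 · 346 = 692.
So there are 692 such integers.

Final answer: 692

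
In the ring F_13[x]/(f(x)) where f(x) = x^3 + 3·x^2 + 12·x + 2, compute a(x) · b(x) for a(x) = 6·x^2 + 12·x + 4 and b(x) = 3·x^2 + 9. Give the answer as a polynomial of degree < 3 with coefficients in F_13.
a · b ≡ 8·x^2 + 2·x + 7 (mod f(x))

Multiply as integer polynomials: a · b = 18·x^4 + 36·x^3 + 66·x^2 + 108·x + 36. Reducing coefficients mod 13: a · b ≡ 5·x^4 + 10·x^3 + x^2 + 4·x + 10. Now divide by f(x) = x^3 + 3·x^2 + 12·x + 2 in F_13[x], eliminating the leading term at each step:
  leading term 5·x^4: subtract (5·x)·f(x) = 5·x^4 + 2·x^3 + 8·x^2 + 10·x, leaving 8·x^3 + 6·x^2 + 7·x + 10 (coefficients mod 13)
  leading term 8·x^3: subtract (8)·f(x) = 8·x^3 + 11·x^2 + 5·x + 3, leaving 8·x^2 + 2·x + 7 (coefficients mod 13)
The degree is now < 3, so this is the remainder. Hence a · b ≡ 8·x^2 + 2·x + 7 in F_13[x]/(f).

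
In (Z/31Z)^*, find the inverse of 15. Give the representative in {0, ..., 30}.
15^(−1) ≡ 29 (mod 31)

Apply the extended Euclidean algorithm to (31, 15), tracking rows (r, s, t) with s·31 + t·15 = r. Each division r_prev = q·r_cur + r_new produces the new row as (previous row) − q·(current row):
  row A: (31, 1, 0)   [1·31 + 0·15 = 31]
  row B: (15, 0, 1)   [0·31 + 1·15 = 15]
  31 = 2·15 + 1   → row C = row A − 2·row B = (1, 1, −2)   [check: 1·31 − 2·15 = 1]
  15 = 15·1 + 0   → remainder 0, stop. gcd = 1 (last nonzero row C).
The gcd is 1, so 15 is invertible mod 31. The last nonzero row gives 1·31 − 2·15 = 1, so t = −2. So 15^(−1) ≡ −2 ≡ 29 (mod 31). Verify: 15 · 29 = 435 ≡ 1 (mod 31). ✓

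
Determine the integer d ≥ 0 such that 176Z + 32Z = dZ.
In the PID Z, (a, b) is generated by gcd(a, b). Compute gcd(176, 32) with the extended Euclidean algorithm, tracking rows (r, s, t) with s·176 + t·32 = r:
  row A: (176, 1, 0)   [1·176 + 0·32 = 176]
  row B: (32, 0, 1)   [0·176 + 1·32 = 32]
  176 = 5·32 + 16   → row C = row A − 5·row B = (16, 1, −5)   [check: 1·176 − 5·32 = 16]
  32 = 2·16 + 0   → remainder 0, stop. gcd = 16 (last nonzero row C).
So gcd(176, 32) = 16, with Bézout identity 1·176 − 5·32 = 16. Containment (⊇): the Bézout identity exhibits 16 as an element of (176, 32), giving (16) ⊆ (176, 32). Containment (⊆): since 16 | 176 and 16 | 32 (176 = 16·11, 32 = 16·2), every Z-linear combination of 176 and 32 is divisible by 16, so (176, 32) ⊆ (16). Therefore (176, 32) = (16), d = 16.

Final answer: (176, 32) = (16); d = 16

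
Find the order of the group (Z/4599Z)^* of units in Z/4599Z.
|(Z/4599Z)^*| = 2592

(Z/4599Z)^* consists of the classes a with gcd(a, 4599) = 1, so its order is φ(4599). φ is multiplicative, with φ(p^e) = p^e − p^(e−1). Factorise 4599 = 3^2 · 7 · 73. Then
  φ(4599) = (3^2 − 3^1) · (7 − 1) · (73 − 1) = 6 · 6 · 72 = 2592.
Thus |(Z/4599Z)^*| = 2592.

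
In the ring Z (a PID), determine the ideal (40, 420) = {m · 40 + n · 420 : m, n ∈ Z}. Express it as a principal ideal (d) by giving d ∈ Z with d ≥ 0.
In the PID Z, (a, b) is generated by gcd(a, b). Compute gcd(420, 40) with the extended Euclidean algorithm, tracking rows (r, s, t) with s·420 + t·40 = r:
  row A: (420, 1, 0)   [1·420 + 0·40 = 420]
  row B: (40, 0, 1)   [0·420 + 1·40 = 40]
  420 = 10·40 + 20   → row C = row A − 10·row B = (20, 1, −10)   [check: 1·420 − 10·40 = 20]
  40 = 2·20 + 0   → remainder 0, stop. gcd = 20 (last nonzero row C).
So gcd(40, 420) = 20, with Bézout identity 1·420 − 10·40 = 20. Containment (⊇): the Bézout identity exhibits 20 as an element of (40, 420), giving (20) ⊆ (40, 420). Containment (⊆): since 20 | 40 and 20 | 420 (40 = 20·2, 420 = 20·21), every Z-linear combination of 40 and 420 is divisible by 20, so (40, 420) ⊆ (20). Therefore (40, 420) = (20), d = 20.

Final answer: (40, 420) = (20); d = 20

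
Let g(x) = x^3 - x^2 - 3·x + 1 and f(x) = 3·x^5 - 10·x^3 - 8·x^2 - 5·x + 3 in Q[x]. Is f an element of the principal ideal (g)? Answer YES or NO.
NO

In Q[x] the ideal (g) consists of all multiples of g, so f ∈ (g) iff g | f, i.e. iff the remainder of f on division by g is 0. Divide f by g (g is monic, so eliminate the leading term of the running remainder at each step):
  leading term 3·x^5: subtract (3·x^2)·g(x) = 3·x^5 - 3·x^4 - 9·x^3 + 3·x^2, leaving 3·x^4 - x^3 - 11·x^2 - 5·x + 3
  leading term 3·x^4: subtract (3·x)·g(x) = 3·x^4 - 3·x^3 - 9·x^2 + 3·x, leaving 2·x^3 - 2·x^2 - 8·x + 3
  leading term 2·x^3: subtract (2)·g(x) = 2·x^3 - 2·x^2 - 6·x + 2, leaving 1 - 2·x
The remainder r(x) = 1 - 2·x ≠ 0 (and deg r < deg g), so g ∤ f, i.e. f ∉ (g).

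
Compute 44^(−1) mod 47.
Apply the extended Euclidean algorithm to (47, 44), tracking rows (r, s, t) with s·47 + t·44 = r. Each division r_prev = q·r_cur + r_new produces the new row as (previous row) − q·(current row):
  row A: (47, 1, 0)   [1·47 + 0·44 = 47]
  row B: (44, 0, 1)   [0·47 + 1·44 = 44]
  47 = 1·44 + 3   → row C = row A − 1·row B = (3, 1, −1)   [check: 1·47 − 1·44 = 3]
  44 = 14·3 + 2   → row D = row B − 14·row C = (2, −14, 15)   [check: −14·47 + 15·44 = 2]
  3 = 1·2 + 1   → row E = row C − 1·row D = (1, 15, −16)   [check: 15·47 − 16·44 = 1]
  2 = 2·1 + 0   → remainder 0, stop. gcd = 1 (last nonzero row E).
The gcd is 1, so 44 is invertible mod 47. The last nonzero row gives 15·47 − 16·44 = 1, so t = −16. So 44^(−1) ≡ −16 ≡ 31 (mod 47). Verify: 44 · 31 = 1364 ≡ 1 (mod 47). ✓

Final answer: 44^(−1) ≡ 31 (mod 47)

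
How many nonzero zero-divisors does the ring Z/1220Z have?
In Z/1220Z each nonzero element is either a unit (gcd with 1220 is 1) or a zero-divisor (gcd > 1). The number of units is φ(1220): factorise 1220 = 2^2 · 5 · 61, so φ(1220) = (2^2 − 2^1) · (5 − 1) · (61 − 1) = 2 · 4 · 60 = 480. The nonzero elements number 1220 − 1 = 1219. Hence the nonzero zero-divisors number 1219 − 480 = 739.

Final answer: Z/1220Z has 739 nonzero zero-divisors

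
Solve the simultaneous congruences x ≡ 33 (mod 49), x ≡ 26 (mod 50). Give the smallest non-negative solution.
The moduli 49, 50 are pairwise coprime, so by the CRT there is a unique solution mod 49·50 = 2450.
Solve by successive substitution. Start with x ≡ 33 (mod 49).
  Combine with x ≡ 26 (mod 50): write x = 33 + 49·t and require 33 + 49·t ≡ 26 (mod 50), i.e. 49·t ≡ 26 − 33 ≡ 43 (mod 50). Since 49^(−1) ≡ 49 (mod 50), t ≡ 49·43 ≡ 7 (mod 50). So x ≡ 33 + 49·7 = 376 (mod 2450).
Unique solution in [0, 2450): x = 376.

Final answer: x ≡ 376 (mod 2450); the representative in [0, 2450) is 376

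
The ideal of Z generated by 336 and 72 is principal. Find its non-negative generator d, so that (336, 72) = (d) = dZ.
In the PID Z, (a, b) is generated by gcd(a, b). Compute gcd(336, 72) with the extended Euclidean algorithm, tracking rows (r, s, t) with s·336 + t·72 = r:
  row A: (336, 1, 0)   [1·336 + 0·72 = 336]
  row B: (72, 0, 1)   [0·336 + 1·72 = 72]
  336 = 4·72 + 48   → row C = row A − 4·row B = (48, 1, −4)   [check: 1·336 − 4·72 = 48]
  72 = 1·48 + 24   → row D = row B − 1·row C = (24, −1, 5)   [check: −1·336 + 5·72 = 24]
  48 = 2·24 + 0   → remainder 0, stop. gcd = 24 (last nonzero row D).
So gcd(336, 72) = 24, with Bézout identity −1·336 + 5·72 = 24. Containment (⊇): the Bézout identity exhibits 24 as an element of (336, 72), giving (24) ⊆ (336, 72). Containment (⊆): since 24 | 336 and 24 | 72 (336 = 24·14, 72 = 24·3), every Z-linear combination of 336 and 72 is divisible by 24, so (336, 72) ⊆ (24). Therefore (336, 72) = (24), d = 24.

Final answer: (336, 72) = (24); d = 24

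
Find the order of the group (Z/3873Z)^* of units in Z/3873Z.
(Z/3873Z)^* consists of the classes a with gcd(a, 3873) = 1, so its order is φ(3873). φ is multiplicative, with φ(p^e) = p^e − p^(e−1). Factorise 3873 = 3 · 1291. Then
  φ(3873) = (3 − 1) · (1291 − 1) = 2 · 1290 = 2580.
Thus |(Z/3873Z)^*| = 2580.

Final answer: |(Z/3873Z)^*| = 2580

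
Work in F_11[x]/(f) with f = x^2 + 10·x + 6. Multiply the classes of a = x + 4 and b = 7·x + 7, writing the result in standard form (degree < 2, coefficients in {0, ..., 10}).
a · b ≡ 9·x + 8 (mod f(x))

Multiply as integer polynomials: a · b = 7·x^2 + 35·x + 28. Reducing coefficients mod 11: a · b ≡ 7·x^2 + 2·x + 6. Now divide by f(x) = x^2 + 10·x + 6 in F_11[x], eliminating the leading term at each step:
  leading term 7·x^2: subtract (7)·f(x) = 7·x^2 + 4·x + 9, leaving 9·x + 8 (coefficients mod 11)
The degree is now < 2, so this is the remainder. Hence a · b ≡ 9·x + 8 in F_11[x]/(f).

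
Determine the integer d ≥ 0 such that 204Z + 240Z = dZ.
(204, 240) = (12); d = 12

In the PID Z, (a, b) is generated by gcd(a, b). Compute gcd(240, 204) with the extended Euclidean algorithm, tracking rows (r, s, t) with s·240 + t·204 = r:
  row A: (240, 1, 0)   [1·240 + 0·204 = 240]
  row B: (204, 0, 1)   [0·240 + 1·204 = 204]
  240 = 1·204 + 36   → row C = row A − 1·row B = (36, 1, −1)   [check: 1·240 − 1·204 = 36]
  204 = 5·36 + 24   → row D = row B − 5·row C = (24, −5, 6)   [check: −5·240 + 6·204 = 24]
  36 = 1·24 + 12   → row E = row C − 1·row D = (12, 6, −7)   [check: 6·240 − 7·204 = 12]
  24 = 2·12 + 0   → remainder 0, stop. gcd = 12 (last nonzero row E).
So gcd(204, 240) = 12, with Bézout identity 6·240 − 7·204 = 12. Containment (⊇): the Bézout identity exhibits 12 as an element of (204, 240), giving (12) ⊆ (204, 240). Containment (⊆): since 12 | 204 and 12 | 240 (204 = 12·17, 240 = 12·20), every Z-linear combination of 204 and 240 is divisible by 12, so (204, 240) ⊆ (12). Therefore (204, 240) = (12), d = 12.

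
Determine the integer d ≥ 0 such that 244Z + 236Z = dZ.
In the PID Z, (a, b) is generated by gcd(a, b). Compute gcd(244, 236) with the extended Euclidean algorithm, tracking rows (r, s, t) with s·244 + t·236 = r:
  row A: (244, 1, 0)   [1·244 + 0·236 = 244]
  row B: (236, 0, 1)   [0·244 + 1·236 = 236]
  244 = 1·236 + 8   → row C = row A − 1·row B = (8, 1, −1)   [check: 1·244 − 1·236 = 8]
  236 = 29·8 + 4   → row D = row B − 29·row C = (4, −29, 30)   [check: −29·244 + 30·236 = 4]
  8 = 2·4 + 0   → remainder 0, stop. gcd = 4 (last nonzero row D).
So gcd(244, 236) = 4, with Bézout identity −29·244 + 30·236 = 4. Containment (⊇): the Bézout identity exhibits 4 as an element of (244, 236), giving (4) ⊆ (244, 236). Containment (⊆): since 4 | 244 and 4 | 236 (244 = 4·61, 236 = 4·59), every Z-linear combination of 244 and 236 is divisible by 4, so (244, 236) ⊆ (4). Therefore (244, 236) = (4), d = 4.

Final answer: (244, 236) = (4); d = 4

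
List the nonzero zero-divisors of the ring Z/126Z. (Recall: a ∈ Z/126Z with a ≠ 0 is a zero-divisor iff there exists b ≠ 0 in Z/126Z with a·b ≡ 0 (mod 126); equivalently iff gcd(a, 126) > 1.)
An element a ∈ Z/126Z (with a ≠ 0) is a zero-divisor iff gcd(a, 126) > 1 (because a is a unit precisely when gcd(a, n) = 1, and in Z/nZ every nonzero, non-unit element is a zero-divisor). Scan a = 1, ..., 125 and keep those with gcd(a, 126) > 1:
  gcd(2, 126) = 2, gcd(3, 126) = 3, gcd(4, 126) = 2, gcd(6, 126) = 6, gcd(7, 126) = 7, gcd(8, 126) = 2, gcd(9, 126) = 9, gcd(10, 126) = 2, gcd(12, 126) = 6, gcd(14, 126) = 14, gcd(15, 126) = 3, gcd(16, 126) = 2, gcd(18, 126) = 18, gcd(20, 126) = 2, gcd(21, 126) = 21, gcd(22, 126) = 2, gcd(24, 126) = 6, gcd(26, 126) = 2, gcd(27, 126) = 9, gcd(28, 126) = 14, gcd(30, 126) = 6, gcd(32, 126) = 2, gcd(33, 126) = 3, gcd(34, 126) = 2, gcd(35, 126) = 7, gcd(36, 126) = 18, gcd(38, 126) = 2, gcd(39, 126) = 3, gcd(40, 126) = 2, gcd(42, 126) = 42, gcd(44, 126) = 2, gcd(45, 126) = 9, gcd(46, 126) = 2, gcd(48, 126) = 6, gcd(49, 126) = 7, gcd(50, 126) = 2, gcd(51, 126) = 3, gcd(52, 126) = 2, gcd(54, 126) = 18, gcd(56, 126) = 14, gcd(57, 126) = 3, gcd(58, 126) = 2, gcd(60, 126) = 6, gcd(62, 126) = 2, gcd(63, 126) = 63, gcd(64, 126) = 2, gcd(66, 126) = 6, gcd(68, 126) = 2, gcd(69, 126) = 3, gcd(70, 126) = 14, gcd(72, 126) = 18, gcd(74, 126) = 2, gcd(75, 126) = 3, gcd(76, 126) = 2, gcd(77, 126) = 7, gcd(78, 126) = 6, gcd(80, 126) = 2, gcd(81, 126) = 9, gcd(82, 126) = 2, gcd(84, 126) = 42, gcd(86, 126) = 2, gcd(87, 126) = 3, gcd(88, 126) = 2, gcd(90, 126) = 18, gcd(91, 126) = 7, gcd(92, 126) = 2, gcd(93, 126) = 3, gcd(94, 126) = 2, gcd(96, 126) = 6, gcd(98, 126) = 14, gcd(99, 126) = 9, gcd(100, 126) = 2, gcd(102, 126) = 6, gcd(104, 126) = 2, gcd(105, 126) = 21, gcd(106, 126) = 2, gcd(108, 126) = 18, gcd(110, 126) = 2, gcd(111, 126) = 3, gcd(112, 126) = 14, gcd(114, 126) = 6, gcd(116, 126) = 2, gcd(117, 126) = 9, gcd(118, 126) = 2, gcd(119, 126) = 7, gcd(120, 126) = 6, gcd(122, 126) = 2, gcd(123, 126) = 3, gcd(124, 126) = 2.
All other a ∈ {1, ..., 125} have gcd(a, 126) = 1 and are units. So the nonzero zero-divisors are exactly the 89 values of a appearing in this scan.

Final answer: nonzero zero-divisors of Z/126Z = {2, 3, 4, 6, 7, 8, 9, 10, 12, 14, 15, 16, 18, 20, 21, 22, 24, 26, 27, 28, 30, 32, 33, 34, 35, 36, 38, 39, 40, 42, 44, 45, 46, 48, 49, 50, 51, 52, 54, 56, 57, 58, 60, 62, 63, 64, 66, 68, 69, 70, 72, 74, 75, 76, 77, 78, 80, 81, 82, 84, 86, 87, 88, 90, 91, 92, 93, 94, 96, 98, 99, 100, 102, 104, 105, 106, 108, 110, 111, 112, 114, 116, 117, 118, 119, 120, 122, 123, 124}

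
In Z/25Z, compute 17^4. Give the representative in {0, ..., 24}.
Use repeated squaring. Binary(4) = 100. Walk through the bits of the exponent 4 left-to-right: at each bit after the leading one, square the running value, then multiply by 17 if the bit is 1 (always reducing mod 25):
  bit 1 = 1 (leading): start with 17.
  bit 2 = 0: square 17^2 = 289 ≡ 14 (mod 25).
  bit 3 = 0: square 14^2 = 196 ≡ 21 (mod 25).
Final value: 17^4 ≡ 21 (mod 25).

Final answer: 21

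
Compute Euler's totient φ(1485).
φ(1485) = 720

φ is multiplicative, with φ(p^e) = p^e − p^(e−1). Factorise 1485 = 3^3 · 5 · 11. Then
  φ(1485) = (3^3 − 3^2) · (5 − 1) · (11 − 1) = 18 · 4 · 10 = 720.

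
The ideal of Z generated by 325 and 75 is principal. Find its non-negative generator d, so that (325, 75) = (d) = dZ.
(325, 75) = (25); d = 25

In the PID Z, (a, b) is generated by gcd(a, b). Compute gcd(325, 75) with the extended Euclidean algorithm, tracking rows (r, s, t) with s·325 + t·75 = r:
  row A: (325, 1, 0)   [1·325 + 0·75 = 325]
  row B: (75, 0, 1)   [0·325 + 1·75 = 75]
  325 = 4·75 + 25   → row C = row A − 4·row B = (25, 1, −4)   [check: 1·325 − 4·75 = 25]
  75 = 3·25 + 0   → remainder 0, stop. gcd = 25 (last nonzero row C).
So gcd(325, 75) = 25, with Bézout identity 1·325 − 4·75 = 25. Containment (⊇): the Bézout identity exhibits 25 as an element of (325, 75), giving (25) ⊆ (325, 75). Containment (⊆): since 25 | 325 and 25 | 75 (325 = 25·13, 75 = 25·3), every Z-linear combination of 325 and 75 is divisible by 25, so (325, 75) ⊆ (25). Therefore (325, 75) = (25), d = 25.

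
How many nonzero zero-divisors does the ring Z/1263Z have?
In Z/1263Z each nonzero element is either a unit (gcd with 1263 is 1) or a zero-divisor (gcd > 1). The number of units is φ(1263): factorise 1263 = 3 · 421, so φ(1263) = (3 − 1) · (421 − 1) = 2 · 420 = 840. The nonzero elements number 1263 − 1 = 1262. Hence the nonzero zero-divisors number 1262 − 840 = 422.

Final answer: Z/1263Z has 422 nonzero zero-divisors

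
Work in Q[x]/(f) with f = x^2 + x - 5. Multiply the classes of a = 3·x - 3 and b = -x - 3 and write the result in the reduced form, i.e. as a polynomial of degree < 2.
First multiply in Q[x] without reducing: a · b = -3·x^2 - 6·x + 9. Now divide by f(x) = x^2 + x - 5, eliminating the leading term at each step:
  leading term -3·x^2: subtract (-3)·f(x) = -3·x^2 - 3·x + 15, leaving -3·x - 6
The degree is now < 2, so this is the remainder. Hence a · b ≡ -3·x - 6 in Q[x]/(f).

Final answer: a · b ≡ -3·x - 6 (mod f(x))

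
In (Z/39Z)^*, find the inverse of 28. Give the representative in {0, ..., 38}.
Apply the extended Euclidean algorithm to (39, 28), tracking rows (r, s, t) with s·39 + t·28 = r. Each division r_prev = q·r_cur + r_new produces the new row as (previous row) − q·(current row):
  row A: (39, 1, 0)   [1·39 + 0·28 = 39]
  row B: (28, 0, 1)   [0·39 + 1·28 = 28]
  39 = 1·28 + 11   → row C = row A − 1·row B = (11, 1, −1)   [check: 1·39 − 1·28 = 11]
  28 = 2·11 + 6   → row D = row B − 2·row C = (6, −2, 3)   [check: −2·39 + 3·28 = 6]
  11 = 1·6 + 5   → row E = row C − 1·row D = (5, 3, −4)   [check: 3·39 − 4·28 = 5]
  6 = 1·5 + 1   → row F = row D − 1·row E = (1, −5, 7)   [check: −5·39 + 7·28 = 1]
  5 = 5·1 + 0   → remainder 0, stop. gcd = 1 (last nonzero row F).
The gcd is 1, so 28 is invertible mod 39. The last nonzero row gives −5·39 + 7·28 = 1, so t = 7. So 28^(−1) ≡ 7 (mod 39). Verify: 28 · 7 = 196 ≡ 1 (mod 39). ✓

Final answer: 28^(−1) ≡ 7 (mod 39)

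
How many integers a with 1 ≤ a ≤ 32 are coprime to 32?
The number of a ∈ {1, ..., 32} with gcd(a, 32) = 1 is by definition Euler's totient φ(32). φ is multiplicative, with φ(p^e) = p^e − p^(e−1). Factorise 32 = 2^5. Then
  φ(32) = (2^5 − 2^4) = 16 = 16.
So there are 16 such integers.

Final answer: 16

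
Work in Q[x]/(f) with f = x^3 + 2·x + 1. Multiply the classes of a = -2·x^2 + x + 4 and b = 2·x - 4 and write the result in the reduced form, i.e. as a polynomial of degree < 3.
First multiply in Q[x] without reducing: a · b = -4·x^3 + 10·x^2 + 4·x - 16. Now divide by f(x) = x^3 + 2·x + 1, eliminating the leading term at each step:
  leading term -4·x^3: subtract (-4)·f(x) = -4·x^3 - 8·x - 4, leaving 10·x^2 + 12·x - 12
The degree is now < 3, so this is the remainder. Hence a · b ≡ 10·x^2 + 12·x - 12 in Q[x]/(f).

Final answer: a · b ≡ 10·x^2 + 12·x - 12 (mod f(x))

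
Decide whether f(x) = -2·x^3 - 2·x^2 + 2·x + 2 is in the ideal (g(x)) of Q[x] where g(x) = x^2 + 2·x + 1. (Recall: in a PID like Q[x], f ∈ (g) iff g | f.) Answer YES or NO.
In Q[x] the ideal (g) consists of all multiples of g, so f ∈ (g) iff g | f, i.e. iff the remainder of f on division by g is 0. Divide f by g (g is monic, so eliminate the leading term of the running remainder at each step):
  leading term -2·x^3: subtract (-2·x)·g(x) = -2·x^3 - 4·x^2 - 2·x, leaving 2·x^2 + 4·x + 2
  leading term 2·x^2: subtract (2)·g(x) = 2·x^2 + 4·x + 2, leaving 0
The remainder is 0, so f(x) = g(x) · h(x) with h(x) = 2 - 2·x. Hence g | f, i.e. f ∈ (g).

Final answer: YES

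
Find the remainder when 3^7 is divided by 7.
3

Use repeated squaring. Binary(7) = 111. Walk through the bits of the exponent 7 left-to-right: at each bit after the leading one, square the running value, then multiply by 3 if the bit is 1 (always reducing mod 7):
  bit 1 = 1 (leading): start with 3.
  bit 2 = 1: square 3^2 = 9 ≡ 2; bit is 1, so multiply 2·3 = 6 (mod 7).
  bit 3 = 1: square 6^2 = 36 ≡ 1; bit is 1, so multiply 1·3 = 3 (mod 7).
Final value: 3^7 ≡ 3 (mod 7).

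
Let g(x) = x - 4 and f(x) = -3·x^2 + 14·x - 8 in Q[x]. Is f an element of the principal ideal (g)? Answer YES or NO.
In Q[x] the ideal (g) consists of all multiples of g, so f ∈ (g) iff g | f, i.e. iff the remainder of f on division by g is 0. Divide f by g (g is monic, so eliminate the leading term of the running remainder at each step):
  leading term -3·x^2: subtract (-3·x)·g(x) = -3·x^2 + 12·x, leaving 2·x - 8
  leading term 2·x: subtract (2)·g(x) = 2·x - 8, leaving 0
The remainder is 0, so f(x) = g(x) · h(x) with h(x) = 2 - 3·x. Hence g | f, i.e. f ∈ (g).

Final answer: YES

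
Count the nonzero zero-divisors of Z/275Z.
Z/275Z has 74 nonzero zero-divisors

In Z/275Z each nonzero element is either a unit (gcd with 275 is 1) or a zero-divisor (gcd > 1). The number of units is φ(275): factorise 275 = 5^2 · 11, so φ(275) = (5^2 − 5^1) · (11 − 1) = 20 · 10 = 200. The nonzero elements number 275 − 1 = 274. Hence the nonzero zero-divisors number 274 − 200 = 74.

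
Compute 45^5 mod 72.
Use repeated squaring. Binary(5) = 101. Walk through the bits of the exponent 5 left-to-right: at each bit after the leading one, square the running value, then multiply by 45 if the bit is 1 (always reducing mod 72):
  bit 1 = 1 (leading): start with 45.
  bit 2 = 0: square 45^2 = 2025 ≡ 9 (mod 72).
  bit 3 = 1: square 9^2 = 81 ≡ 9; bit is 1, so multiply 9·45 = 405 ≡ 45 (mod 72).
Final value: 45^5 ≡ 45 (mod 72).

Final answer: 45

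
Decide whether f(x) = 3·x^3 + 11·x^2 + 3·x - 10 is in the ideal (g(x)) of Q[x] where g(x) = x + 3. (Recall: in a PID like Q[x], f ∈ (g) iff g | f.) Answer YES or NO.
NO

In Q[x] the ideal (g) consists of all multiples of g, so f ∈ (g) iff g | f, i.e. iff the remainder of f on division by g is 0. Divide f by g (g is monic, so eliminate the leading term of the running remainder at each step):
  leading term 3·x^3: subtract (3·x^2)·g(x) = 3·x^3 + 9·x^2, leaving 2·x^2 + 3·x - 10
  leading term 2·x^2: subtract (2·x)·g(x) = 2·x^2 + 6·x, leaving -3·x - 10
  leading term -3·x: subtract (-3)·g(x) = -3·x - 9, leaving -1
The remainder r(x) = -1 ≠ 0 (and deg r < deg g), so g ∤ f, i.e. f ∉ (g).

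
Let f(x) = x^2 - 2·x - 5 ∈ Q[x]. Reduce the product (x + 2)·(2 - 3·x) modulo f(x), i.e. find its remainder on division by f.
First multiply in Q[x] without reducing: a · b = -3·x^2 - 4·x + 4. Now divide by f(x) = x^2 - 2·x - 5, eliminating the leading term at each step:
  leading term -3·x^2: subtract (-3)·f(x) = -3·x^2 + 6·x + 15, leaving -10·x - 11
The degree is now < 2, so this is the remainder. Hence a · b ≡ -10·x - 11 in Q[x]/(f).

Final answer: a · b ≡ -10·x - 11 (mod f(x))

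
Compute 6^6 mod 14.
Use repeated squaring. Binary(6) = 110. Walk through the bits of the exponent 6 left-to-right: at each bit after the leading one, square the running value, then multiply by 6 if the bit is 1 (always reducing mod 14):
  bit 1 = 1 (leading): start with 6.
  bit 2 = 1: square 6^2 = 36 ≡ 8; bit is 1, so multiply 8·6 = 48 ≡ 6 (mod 14).
  bit 3 = 0: square 6^2 = 36 ≡ 8 (mod 14).
Final value: 6^6 ≡ 8 (mod 14).

Final answer: 8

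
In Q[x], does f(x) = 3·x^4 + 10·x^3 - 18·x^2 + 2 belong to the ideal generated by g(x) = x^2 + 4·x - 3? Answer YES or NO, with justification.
NO

In Q[x] the ideal (g) consists of all multiples of g, so f ∈ (g) iff g | f, i.e. iff the remainder of f on division by g is 0. Divide f by g (g is monic, so eliminate the leading term of the running remainder at each step):
  leading term 3·x^4: subtract (3·x^2)·g(x) = 3·x^4 + 12·x^3 - 9·x^2, leaving -2·x^3 - 9·x^2 + 2
  leading term -2·x^3: subtract (-2·x)·g(x) = -2·x^3 - 8·x^2 + 6·x, leaving -x^2 - 6·x + 2
  leading term -x^2: subtract (-1)·g(x) = -x^2 - 4·x + 3, leaving -2·x - 1
The remainder r(x) = -2·x - 1 ≠ 0 (and deg r < deg g), so g ∤ f, i.e. f ∉ (g).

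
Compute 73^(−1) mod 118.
73^(−1) ≡ 97 (mod 118)

Apply the extended Euclidean algorithm to (118, 73), tracking rows (r, s, t) with s·118 + t·73 = r. Each division r_prev = q·r_cur + r_new produces the new row as (previous row) − q·(current row):
  row A: (118, 1, 0)   [1·118 + 0·73 = 118]
  row B: (73, 0, 1)   [0·118 + 1·73 = 73]
  118 = 1·73 + 45   → row C = row A − 1·row B = (45, 1, −1)   [check: 1·118 − 1·73 = 45]
  73 = 1·45 + 28   → row D = row B − 1·row C = (28, −1, 2)   [check: −1·118 + 2·73 = 28]
  45 = 1·28 + 17   → row E = row C − 1·row D = (17, 2, −3)   [check: 2·118 − 3·73 = 17]
  28 = 1·17 + 11   → row F = row D − 1·row E = (11, −3, 5)   [check: −3·118 + 5·73 = 11]
  17 = 1·11 + 6   → row G = row E − 1·row F = (6, 5, −8)   [check: 5·118 − 8·73 = 6]
  11 = 1·6 + 5   → row H = row F − 1·row G = (5, −8, 13)   [check: −8·118 + 13·73 = 5]
  6 = 1·5 + 1   → row I = row G − 1·row H = (1, 13, −21)   [check: 13·118 − 21·73 = 1]
  5 = 5·1 + 0   → remainder 0, stop. gcd = 1 (last nonzero row I).
The gcd is 1, so 73 is invertible mod 118. The last nonzero row gives 13·118 − 21·73 = 1, so t = −21. So 73^(−1) ≡ −21 ≡ 97 (mod 118). Verify: 73 · 97 = 7081 ≡ 1 (mod 118). ✓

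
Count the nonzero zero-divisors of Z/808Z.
In Z/808Z each nonzero element is either a unit (gcd with 808 is 1) or a zero-divisor (gcd > 1). The number of units is φ(808): factorise 808 = 2^3 · 101, so φ(808) = (2^3 − 2^2) · (101 − 1) = 4 · 100 = 400. The nonzero elements number 808 − 1 = 807. Hence the nonzero zero-divisors number 807 − 400 = 407.

Final answer: Z/808Z has 407 nonzero zero-divisors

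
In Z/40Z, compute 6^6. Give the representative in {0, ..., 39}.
16

Use repeated squaring. Binary(6) = 110. Walk through the bits of the exponent 6 left-to-right: at each bit after the leading one, square the running value, then multiply by 6 if the bit is 1 (always reducing mod 40):
  bit 1 = 1 (leading): start with 6.
  bit 2 = 1: square 6^2 = 36; bit is 1, so multiply 36·6 = 216 ≡ 16 (mod 40).
  bit 3 = 0: square 16^2 = 256 ≡ 16 (mod 40).
Final value: 6^6 ≡ 16 (mod 40).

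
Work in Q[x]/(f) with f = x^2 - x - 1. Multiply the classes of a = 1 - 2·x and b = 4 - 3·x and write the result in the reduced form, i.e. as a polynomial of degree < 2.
First multiply in Q[x] without reducing: a · b = 6·x^2 - 11·x + 4. Now divide by f(x) = x^2 - x - 1, eliminating the leading term at each step:
  leading term 6·x^2: subtract (6)·f(x) = 6·x^2 - 6·x - 6, leaving 10 - 5·x
The degree is now < 2, so this is the remainder. Hence a · b ≡ 10 - 5·x in Q[x]/(f).

Final answer: a · b ≡ 10 - 5·x (mod f(x))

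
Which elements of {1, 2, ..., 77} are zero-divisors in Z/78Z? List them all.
nonzero zero-divisors of Z/78Z = {2, 3, 4, 6, 8, 9, 10, 12, 13, 14, 15, 16, 18, 20, 21, 22, 24, 26, 27, 28, 30, 32, 33, 34, 36, 38, 39, 40, 42, 44, 45, 46, 48, 50, 51, 52, 54, 56, 57, 58, 60, 62, 63, 64, 65, 66, 68, 69, 70, 72, 74, 75, 76}

An element a ∈ Z/78Z (with a ≠ 0) is a zero-divisor iff gcd(a, 78) > 1 (because a is a unit precisely when gcd(a, n) = 1, and in Z/nZ every nonzero, non-unit element is a zero-divisor). Scan a = 1, ..., 77 and keep those with gcd(a, 78) > 1:
  gcd(2, 78) = 2, gcd(3, 78) = 3, gcd(4, 78) = 2, gcd(6, 78) = 6, gcd(8, 78) = 2, gcd(9, 78) = 3, gcd(10, 78) = 2, gcd(12, 78) = 6, gcd(13, 78) = 13, gcd(14, 78) = 2, gcd(15, 78) = 3, gcd(16, 78) = 2, gcd(18, 78) = 6, gcd(20, 78) = 2, gcd(21, 78) = 3, gcd(22, 78) = 2, gcd(24, 78) = 6, gcd(26, 78) = 26, gcd(27, 78) = 3, gcd(28, 78) = 2, gcd(30, 78) = 6, gcd(32, 78) = 2, gcd(33, 78) = 3, gcd(34, 78) = 2, gcd(36, 78) = 6, gcd(38, 78) = 2, gcd(39, 78) = 39, gcd(40, 78) = 2, gcd(42, 78) = 6, gcd(44, 78) = 2, gcd(45, 78) = 3, gcd(46, 78) = 2, gcd(48, 78) = 6, gcd(50, 78) = 2, gcd(51, 78) = 3, gcd(52, 78) = 26, gcd(54, 78) = 6, gcd(56, 78) = 2, gcd(57, 78) = 3, gcd(58, 78) = 2, gcd(60, 78) = 6, gcd(62, 78) = 2, gcd(63, 78) = 3, gcd(64, 78) = 2, gcd(65, 78) = 13, gcd(66, 78) = 6, gcd(68, 78) = 2, gcd(69, 78) = 3, gcd(70, 78) = 2, gcd(72, 78) = 6, gcd(74, 78) = 2, gcd(75, 78) = 3, gcd(76, 78) = 2.
All other a ∈ {1, ..., 77} have gcd(a, 78) = 1 and are units. So the nonzero zero-divisors are exactly the 53 values of a appearing in this scan.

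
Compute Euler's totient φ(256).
φ is multiplicative, with φ(p^e) = p^e − p^(e−1). Factorise 256 = 2^8. Then
  φ(256) = (2^8 − 2^7) = 128 = 128.

Final answer: φ(256) = 128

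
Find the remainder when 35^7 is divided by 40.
Use repeated squaring. Binary(7) = 111. Walk through the bits of the exponent 7 left-to-right: at each bit after the leading one, square the running value, then multiply by 35 if the bit is 1 (always reducing mod 40):
  bit 1 = 1 (leading): start with 35.
  bit 2 = 1: square 35^2 = 1225 ≡ 25; bit is 1, so multiply 25·35 = 875 ≡ 35 (mod 40).
  bit 3 = 1: square 35^2 = 1225 ≡ 25; bit is 1, so multiply 25·35 = 875 ≡ 35 (mod 40).
Final value: 35^7 ≡ 35 (mod 40).

Final answer: 35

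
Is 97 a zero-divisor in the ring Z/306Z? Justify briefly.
gcd(97, 306) = 1, so 97 is a unit in Z/306Z (it has a multiplicative inverse). A unit cannot be a zero-divisor: if 97·b ≡ 0 then multiplying both sides by 97^(−1) gives b ≡ 0. So 97 is not a zero-divisor.

Final answer: NO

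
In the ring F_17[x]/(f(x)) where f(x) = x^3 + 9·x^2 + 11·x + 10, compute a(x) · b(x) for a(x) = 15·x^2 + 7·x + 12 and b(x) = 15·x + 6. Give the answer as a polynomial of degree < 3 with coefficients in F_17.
a · b ≡ 6·x^2 + 8·x + 15 (mod f(x))

Multiply as integer polynomials: a · b = 225·x^3 + 195·x^2 + 222·x + 72. Reducing coefficients mod 17: a · b ≡ 4·x^3 + 8·x^2 + x + 4. Now divide by f(x) = x^3 + 9·x^2 + 11·x + 10 in F_17[x], eliminating the leading term at each step:
  leading term 4·x^3: subtract (4)·f(x) = 4·x^3 + 2·x^2 + 10·x + 6, leaving 6·x^2 + 8·x + 15 (coefficients mod 17)
The degree is now < 3, so this is the remainder. Hence a · b ≡ 6·x^2 + 8·x + 15 in F_17[x]/(f).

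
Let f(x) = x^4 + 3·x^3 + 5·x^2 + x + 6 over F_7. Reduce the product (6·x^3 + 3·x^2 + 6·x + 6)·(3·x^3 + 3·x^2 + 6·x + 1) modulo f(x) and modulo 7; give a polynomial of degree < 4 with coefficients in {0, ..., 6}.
a · b ≡ x^3 + 3·x + 4 (mod f(x))

Multiply as integer polynomials: a · b = 18·x^6 + 27·x^5 + 63·x^4 + 60·x^3 + 57·x^2 + 42·x + 6. Reducing coefficients mod 7: a · b ≡ 4·x^6 + 6·x^5 + 4·x^3 + x^2 + 6. Now divide by f(x) = x^4 + 3·x^3 + 5·x^2 + x + 6 in F_7[x], eliminating the leading term at each step:
  leading term 4·x^6: subtract (4·x^2)·f(x) = 4·x^6 + 5·x^5 + 6·x^4 + 4·x^3 + 3·x^2, leaving x^5 + x^4 + 5·x^2 + 6 (coefficients mod 7)
  leading term x^5: subtract (x)·f(x) = x^5 + 3·x^4 + 5·x^3 + x^2 + 6·x, leaving 5·x^4 + 2·x^3 + 4·x^2 + x + 6 (coefficients mod 7)
  leading term 5·x^4: subtract (5)·f(x) = 5·x^4 + x^3 + 4·x^2 + 5·x + 2, leaving x^3 + 3·x + 4 (coefficients mod 7)
The degree is now < 4, so this is the remainder. Hence a · b ≡ x^3 + 3·x + 4 in F_7[x]/(f).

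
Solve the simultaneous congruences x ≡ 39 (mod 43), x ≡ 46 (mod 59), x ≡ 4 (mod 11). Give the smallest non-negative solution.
The moduli 43, 59, 11 are pairwise coprime, so by the CRT there is a unique solution mod 43·59·11 = 27907.
Solve by successive substitution. Start with x ≡ 39 (mod 43).
  Combine with x ≡ 46 (mod 59): write x = 39 + 43·t and require 39 + 43·t ≡ 46 (mod 59), i.e. 43·t ≡ 46 − 39 ≡ 7 (mod 59). Since 43^(−1) ≡ 11 (mod 59), t ≡ 11·7 ≡ 18 (mod 59). So x ≡ 39 + 43·18 = 813 (mod 2537).
  Combine with x ≡ 4 (mod 11): write x = 813 + 2537·t and require 813 + 2537·t ≡ 4 (mod 11), i.e. 2537·t ≡ 4 − 813 ≡ 5 (mod 11). Since 2537^(−1) ≡ 8 (mod 11) (2537 ≡ 7 (mod 11)), t ≡ 8·5 ≡ 7 (mod 11). So x ≡ 813 + 2537·7 = 18572 (mod 27907).
Unique solution in [0, 27907): x = 18572.

Final answer: x ≡ 18572 (mod 27907); the representative in [0, 27907) is 18572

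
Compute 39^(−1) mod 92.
39^(−1) ≡ 59 (mod 92)

Apply the extended Euclidean algorithm to (92, 39), tracking rows (r, s, t) with s·92 + t·39 = r. Each division r_prev = q·r_cur + r_new produces the new row as (previous row) − q·(current row):
  row A: (92, 1, 0)   [1·92 + 0·39 = 92]
  row B: (39, 0, 1)   [0·92 + 1·39 = 39]
  92 = 2·39 + 14   → row C = row A − 2·row B = (14, 1, −2)   [check: 1·92 − 2·39 = 14]
  39 = 2·14 + 11   → row D = row B − 2·row C = (11, −2, 5)   [check: −2·92 + 5·39 = 11]
  14 = 1·11 + 3   → row E = row C − 1·row D = (3, 3, −7)   [check: 3·92 − 7·39 = 3]
  11 = 3·3 + 2   → row F = row D − 3·row E = (2, −11, 26)   [check: −11·92 + 26·39 = 2]
  3 = 1·2 + 1   → row G = row E − 1·row F = (1, 14, −33)   [check: 14·92 − 33·39 = 1]
  2 = 2·1 + 0   → remainder 0, stop. gcd = 1 (last nonzero row G).
The gcd is 1, so 39 is invertible mod 92. The last nonzero row gives 14·92 − 33·39 = 1, so t = −33. So 39^(−1) ≡ −33 ≡ 59 (mod 92). Verify: 39 · 59 = 2301 ≡ 1 (mod 92). ✓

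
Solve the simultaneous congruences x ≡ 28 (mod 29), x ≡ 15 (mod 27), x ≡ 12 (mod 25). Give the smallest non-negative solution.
x ≡ 5712 (mod 19575); the representative in [0, 19575) is 5712

The moduli 29, 27, 25 are pairwise coprime, so by the CRT there is a unique solution mod 29·27·25 = 19575.
Solve by successive substitution. Start with x ≡ 28 (mod 29).
  Combine with x ≡ 15 (mod 27): write x = 28 + 29·t and require 28 + 29·t ≡ 15 (mod 27), i.e. 29·t ≡ 15 − 28 ≡ 14 (mod 27). Since 29^(−1) ≡ 14 (mod 27) (29 ≡ 2 (mod 27)), t ≡ 14·14 ≡ 7 (mod 27). So x ≡ 28 + 29·7 = 231 (mod 783).
  Combine with x ≡ 12 (mod 25): write x = 231 + 783·t and require 231 + 783·t ≡ 12 (mod 25), i.e. 783·t ≡ 12 − 231 ≡ 6 (mod 25). Since 783^(−1) ≡ 22 (mod 25) (783 ≡ 8 (mod 25)), t ≡ 22·6 ≡ 7 (mod 25). So x ≡ 231 + 783·7 = 5712 (mod 19575).
Unique solution in [0, 19575): x = 5712.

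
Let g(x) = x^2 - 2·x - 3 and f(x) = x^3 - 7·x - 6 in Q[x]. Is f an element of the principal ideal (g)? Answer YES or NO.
In Q[x] the ideal (g) consists of all multiples of g, so f ∈ (g) iff g | f, i.e. iff the remainder of f on division by g is 0. Divide f by g (g is monic, so eliminate the leading term of the running remainder at each step):
  leading term x^3: subtract (x)·g(x) = x^3 - 2·x^2 - 3·x, leaving 2·x^2 - 4·x - 6
  leading term 2·x^2: subtract (2)·g(x) = 2·x^2 - 4·x - 6, leaving 0
The remainder is 0, so f(x) = g(x) · h(x) with h(x) = x + 2. Hence g | f, i.e. f ∈ (g).

Final answer: YES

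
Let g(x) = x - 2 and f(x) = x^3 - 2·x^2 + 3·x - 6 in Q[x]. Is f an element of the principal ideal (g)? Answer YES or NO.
YES

In Q[x] the ideal (g) consists of all multiples of g, so f ∈ (g) iff g | f, i.e. iff the remainder of f on division by g is 0. Divide f by g (g is monic, so eliminate the leading term of the running remainder at each step):
  leading term x^3: subtract (x^2)·g(x) = x^3 - 2·x^2, leaving 3·x - 6
  leading term 3·x: subtract (3)·g(x) = 3·x - 6, leaving 0
The remainder is 0, so f(x) = g(x) · h(x) with h(x) = x^2 + 3. Hence g | f, i.e. f ∈ (g).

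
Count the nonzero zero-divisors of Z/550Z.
Z/550Z has 349 nonzero zero-divisors

In Z/550Z each nonzero element is either a unit (gcd with 550 is 1) or a zero-divisor (gcd > 1). The number of units is φ(550): factorise 550 = 2 · 5^2 · 11, so φ(550) = (2 − 1) · (5^2 − 5^1) · (11 − 1) = 1 · 20 · 10 = 200. The nonzero elements number 550 − 1 = 549. Hence the nonzero zero-divisors number 549 − 200 = 349.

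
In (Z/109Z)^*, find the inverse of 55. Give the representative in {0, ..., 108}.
55^(−1) ≡ 2 (mod 109)

Apply the extended Euclidean algorithm to (109, 55), tracking rows (r, s, t) with s·109 + t·55 = r. Each division r_prev = q·r_cur + r_new produces the new row as (previous row) − q·(current row):
  row A: (109, 1, 0)   [1·109 + 0·55 = 109]
  row B: (55, 0, 1)   [0·109 + 1·55 = 55]
  109 = 1·55 + 54   → row C = row A − 1·row B = (54, 1, −1)   [check: 1·109 − 1·55 = 54]
  55 = 1·54 + 1   → row D = row B − 1·row C = (1, −1, 2)   [check: −1·109 + 2·55 = 1]
  54 = 54·1 + 0   → remainder 0, stop. gcd = 1 (last nonzero row D).
The gcd is 1, so 55 is invertible mod 109. The last nonzero row gives −1·109 + 2·55 = 1, so t = 2. So 55^(−1) ≡ 2 (mod 109). Verify: 55 · 2 = 110 ≡ 1 (mod 109). ✓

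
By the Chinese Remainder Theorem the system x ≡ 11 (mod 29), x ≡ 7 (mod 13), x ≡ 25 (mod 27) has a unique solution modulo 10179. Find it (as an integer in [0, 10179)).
x ≡ 7261 (mod 10179); the representative in [0, 10179) is 7261

The moduli 29, 13, 27 are pairwise coprime, so by the CRT there is a unique solution mod 29·13·27 = 10179.
Solve by successive substitution. Start with x ≡ 11 (mod 29).
  Combine with x ≡ 7 (mod 13): write x = 11 + 29·t and require 11 + 29·t ≡ 7 (mod 13), i.e. 29·t ≡ 7 − 11 ≡ 9 (mod 13). Since 29^(−1) ≡ 9 (mod 13) (29 ≡ 3 (mod 13)), t ≡ 9·9 ≡ 3 (mod 13). So x ≡ 11 + 29·3 = 98 (mod 377).
  Combine with x ≡ 25 (mod 27): write x = 98 + 377·t and require 98 + 377·t ≡ 25 (mod 27), i.e. 377·t ≡ 25 − 98 ≡ 8 (mod 27). Since 377^(−1) ≡ 26 (mod 27) (377 ≡ 26 (mod 27)), t ≡ 26·8 ≡ 19 (mod 27). So x ≡ 98 + 377·19 = 7261 (mod 10179).
Unique solution in [0, 10179): x = 7261.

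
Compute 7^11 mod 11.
7

Use repeated squaring. Binary(11) = 1011. Walk through the bits of the exponent 11 left-to-right: at each bit after the leading one, square the running value, then multiply by 7 if the bit is 1 (always reducing mod 11):
  bit 1 = 1 (leading): start with 7.
  bit 2 = 0: square 7^2 = 49 ≡ 5 (mod 11).
  bit 3 = 1: square 5^2 = 25 ≡ 3; bit is 1, so multiply 3·7 = 21 ≡ 10 (mod 11).
  bit 4 = 1: square 10^2 = 100 ≡ 1; bit is 1, so multiply 1·7 = 7 (mod 11).
Final value: 7^11 ≡ 7 (mod 11).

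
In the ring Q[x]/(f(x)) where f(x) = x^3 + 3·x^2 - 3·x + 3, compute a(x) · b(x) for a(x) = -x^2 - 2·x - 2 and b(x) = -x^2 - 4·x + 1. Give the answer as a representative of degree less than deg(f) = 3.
a · b ≡ 3·x^2 + 12·x - 11 (mod f(x))

First multiply in Q[x] without reducing: a · b = x^4 + 6·x^3 + 9·x^2 + 6·x - 2. Now divide by f(x) = x^3 + 3·x^2 - 3·x + 3, eliminating the leading term at each step:
  leading term x^4: subtract (x)·f(x) = x^4 + 3·x^3 - 3·x^2 + 3·x, leaving 3·x^3 + 12·x^2 + 3·x - 2
  leading term 3·x^3: subtract (3)·f(x) = 3·x^3 + 9·x^2 - 9·x + 9, leaving 3·x^2 + 12·x - 11
The degree is now < 3, so this is the remainder. Hence a · b ≡ 3·x^2 + 12·x - 11 in Q[x]/(f).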